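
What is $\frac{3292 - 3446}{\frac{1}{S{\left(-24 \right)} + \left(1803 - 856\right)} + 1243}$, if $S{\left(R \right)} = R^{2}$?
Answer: $- \frac{117271}{946545} \approx -0.12389$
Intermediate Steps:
$\frac{3292 - 3446}{\frac{1}{S{\left(-24 \right)} + \left(1803 - 856\right)} + 1243} = \frac{3292 - 3446}{\frac{1}{\left(-24\right)^{2} + \left(1803 - 856\right)} + 1243} = - \frac{154}{\frac{1}{576 + 947} + 1243} = - \frac{154}{\frac{1}{1523} + 1243} = - \frac{154}{\frac{1893090}{1523}} = \left(-154\right) \frac{1523}{1893090} = - \frac{117271}{946545}$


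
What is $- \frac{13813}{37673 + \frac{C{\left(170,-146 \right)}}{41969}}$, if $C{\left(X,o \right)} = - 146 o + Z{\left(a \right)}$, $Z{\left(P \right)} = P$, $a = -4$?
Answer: $- \frac{579717797}{1581119449} \approx -0.36665$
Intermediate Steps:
$C{\left(X,o \right)} = -4 - 146 o$ ($C{\left(X,o \right)} = - 146 o - 4 = -4 - 146 o$)
$- \frac{13813}{37673 + \frac{C{\left(170,-146 \right)}}{41969}} = - \frac{13813}{37673 + \frac{-4 - -21316}{41969}} = - \frac{13813}{37673 + \left(-4 + 21316\right) \frac{1}{41969}} = - \frac{13813}{37673 + 21312 \cdot \frac{1}{41969}} = - \frac{13813}{37673 + \frac{21312}{41969}} = - \frac{13813}{\frac{1581119449}{41969}} = \left(-13813\right) \frac{41969}{1581119449} = - \frac{579717797}{1581119449}$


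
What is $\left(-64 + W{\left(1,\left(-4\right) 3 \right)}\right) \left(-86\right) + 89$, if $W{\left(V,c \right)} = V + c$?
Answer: $6539$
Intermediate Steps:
$\left(-64 + W{\left(1,\left(-4\right) 3 \right)}\right) \left(-86\right) + 89 = \left(-64 + \left(1 - 12\right)\right) \left(-86\right) + 89 = \left(-64 - 11\right) \left(-86\right) + 89 = \left(-75\right) \left(-86\right) + 89 = 6450 + 89 = 6539$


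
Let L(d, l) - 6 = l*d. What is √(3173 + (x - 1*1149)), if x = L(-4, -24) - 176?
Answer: 5*√78 ≈ 44.159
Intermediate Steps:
L(d, l) = 6 + d*l (L(d, l) = 6 + l*d = 6 + d*l)
x = -74 (x = (6 - 4*(-24)) - 176 = (6 + 96) - 176 = 102 - 176 = -74)
√(3173 + (x - 1*1149)) = √(3173 + (-74 - 1*1149)) = √(3173 + (-74 - 1149)) = √(3173 - 1223) = √1950 = 5*√78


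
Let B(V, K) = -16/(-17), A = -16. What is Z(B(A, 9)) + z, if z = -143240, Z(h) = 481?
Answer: -142759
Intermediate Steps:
B(V, K) = 16/17 (B(V, K) = -16*(-1/17) = 16/17)
Z(B(A, 9)) + z = 481 - 143240 = -142759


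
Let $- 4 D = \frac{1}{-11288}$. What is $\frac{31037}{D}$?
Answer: $1401382624$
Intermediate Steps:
$D = \frac{1}{45152}$ ($D = - \frac{1}{4 \left(-11288\right)} = \left(- \frac{1}{4}\right) \left(- \frac{1}{11288}\right) = \frac{1}{45152} \approx 2.2147 \cdot 10^{-5}$)
$\frac{31037}{D} = 31037 \frac{1}{\frac{1}{45152}} = 31037 \cdot 45152 = 1401382624$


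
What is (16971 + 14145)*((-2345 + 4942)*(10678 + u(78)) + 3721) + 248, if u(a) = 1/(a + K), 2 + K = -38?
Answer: 16396780061186/19 ≈ 8.6299e+11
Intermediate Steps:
K = -40 (K = -2 - 38 = -40)
u(a) = 1/(-40 + a) (u(a) = 1/(a - 40) = 1/(-40 + a))
(16971 + 14145)*((-2345 + 4942)*(10678 + u(78)) + 3721) + 248 = (16971 + 14145)*((-2345 + 4942)*(10678 + 1/(-40 + 78)) + 3721) + 248 = 31116*(2597*(10678 + 1/38) + 3721) + 248 = 31116*(2597*(405765/38) + 3721) + 248 = 31116*(1053771705/38 + 3721) + 248 = 31116*(1053913103/38) + 248 = 16396780056474/19 + 248 = 16396780061186/19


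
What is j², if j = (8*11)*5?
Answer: 193600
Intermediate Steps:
j = 440 (j = 88*5 = 440)
j² = 440² = 193600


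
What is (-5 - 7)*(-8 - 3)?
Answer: 132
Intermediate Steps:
(-5 - 7)*(-8 - 3) = -12*(-11) = 132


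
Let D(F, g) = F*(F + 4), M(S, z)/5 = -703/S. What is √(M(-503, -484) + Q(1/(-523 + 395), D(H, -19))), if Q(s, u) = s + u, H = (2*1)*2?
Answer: √2524763230/8048 ≈ 6.2434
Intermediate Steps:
M(S, z) = -3515/S (M(S, z) = 5*(-703/S) = -3515/S)
H = 4 (H = 2*2 = 4)
D(F, g) = F*(4 + F)
√(M(-503, -484) + Q(1/(-523 + 395), D(H, -19))) = √(-3515/(-503) + (1/(-523 + 395) + 4*(4 + 4))) = √(-3515*(-1/503) + (1/(-128) + 4*8)) = √(3515/503 + (-1/128 + 32)) = √(3515/503 + 4095/128) = √(2509705/64384) = √2524763230/8048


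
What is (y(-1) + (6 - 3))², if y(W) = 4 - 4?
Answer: 9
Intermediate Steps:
y(W) = 0
(y(-1) + (6 - 3))² = (0 + (6 - 3))² = (0 + 3)² = 3² = 9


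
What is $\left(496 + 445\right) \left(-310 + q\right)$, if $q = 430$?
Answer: $112920$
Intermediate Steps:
$\left(496 + 445\right) \left(-310 + q\right) = \left(496 + 445\right) \left(-310 + 430\right) = 941 \cdot 120 = 112920$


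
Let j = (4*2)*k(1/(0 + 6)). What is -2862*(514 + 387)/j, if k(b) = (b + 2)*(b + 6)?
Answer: -11603979/481 ≈ -24125.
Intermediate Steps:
k(b) = (2 + b)*(6 + b)
j = 962/9 (j = (4*2)*(12 + (1/(0 + 6))² + 8/(0 + 6)) = 8*(12 + (1/6)² + 8/6) = 8*(12 + (⅙)² + 8*(⅙)) = 8*(12 + 1/36 + 4/3) = 8*(481/36) = 962/9 ≈ 106.89)
-2862*(514 + 387)/j = -2862/(962/(9*(514 + 387))) = -2862/((962/9)/901) = -2862/((962/9)*(1/901)) = -2862/962/8109 = -2862*8109/962 = -11603979/481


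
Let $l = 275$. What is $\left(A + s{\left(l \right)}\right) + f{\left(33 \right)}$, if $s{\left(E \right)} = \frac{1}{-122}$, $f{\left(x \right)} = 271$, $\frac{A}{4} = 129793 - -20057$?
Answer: $\frac{73159861}{122} \approx 5.9967 \cdot 10^{5}$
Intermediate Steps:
$A = 599400$ ($A = 4 \left(129793 - -20057\right) = 4 \left(129793 + 20057\right) = 4 \cdot 149850 = 599400$)
$s{\left(E \right)} = - \frac{1}{122}$
$\left(A + s{\left(l \right)}\right) + f{\left(33 \right)} = \left(599400 - \frac{1}{122}\right) + 271 = \frac{73126799}{122} + 271 = \frac{73159861}{122}$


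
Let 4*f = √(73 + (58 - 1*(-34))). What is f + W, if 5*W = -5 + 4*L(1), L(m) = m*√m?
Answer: -⅕ + √165/4 ≈ 3.0113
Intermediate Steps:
L(m) = m^(3/2)
f = √165/4 (f = √(73 + (58 - 1*(-34)))/4 = √(73 + (58 + 34))/4 = √(73 + 92)/4 = √165/4 ≈ 3.2113)
W = -⅕ (W = (-5 + 4*1^(3/2))/5 = (-5 + 4*1)/5 = (-5 + 4)/5 = (⅕)*(-1) = -⅕ ≈ -0.20000)
f + W = √165/4 - ⅕ = -⅕ + √165/4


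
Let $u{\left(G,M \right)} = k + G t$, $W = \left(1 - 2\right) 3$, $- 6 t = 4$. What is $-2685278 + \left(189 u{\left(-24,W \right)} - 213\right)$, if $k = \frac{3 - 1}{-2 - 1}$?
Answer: $-2682593$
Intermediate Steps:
$t = - \frac{2}{3}$ ($t = \left(- \frac{1}{6}\right) 4 = - \frac{2}{3} \approx -0.66667$)
$k = - \frac{2}{3}$ ($k = \frac{2}{-3} = 2 \left(- \frac{1}{3}\right) = - \frac{2}{3} \approx -0.66667$)
$W = -3$ ($W = \left(1 - 2\right) 3 = \left(-1\right) 3 = -3$)
$u{\left(G,M \right)} = - \frac{2}{3} - \frac{2 G}{3}$ ($u{\left(G,M \right)} = - \frac{2}{3} + G \left(- \frac{2}{3}\right) = - \frac{2}{3} - \frac{2 G}{3}$)
$-2685278 + \left(189 u{\left(-24,W \right)} - 213\right) = -2685278 - \left(213 - 189 \left(- \frac{2}{3} - -16\right)\right) = -2685278 - \left(213 - 189 \left(- \frac{2}{3} + 16\right)\right) = -2685278 + \left(189 \cdot \frac{46}{3} - 213\right) = -2685278 + \left(2898 - 213\right) = -2685278 + 2685 = -2682593$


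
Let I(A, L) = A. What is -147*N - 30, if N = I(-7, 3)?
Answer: 999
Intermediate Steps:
N = -7
-147*N - 30 = -147*(-7) - 30 = 1029 - 30 = 999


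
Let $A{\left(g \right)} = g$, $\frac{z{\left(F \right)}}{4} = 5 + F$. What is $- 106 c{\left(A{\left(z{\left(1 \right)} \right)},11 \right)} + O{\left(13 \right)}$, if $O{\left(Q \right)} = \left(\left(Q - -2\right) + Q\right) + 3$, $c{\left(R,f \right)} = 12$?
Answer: $-1241$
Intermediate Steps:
$z{\left(F \right)} = 20 + 4 F$ ($z{\left(F \right)} = 4 \left(5 + F\right) = 20 + 4 F$)
$O{\left(Q \right)} = 5 + 2 Q$ ($O{\left(Q \right)} = \left(\left(Q + 2\right) + Q\right) + 3 = \left(\left(2 + Q\right) + Q\right) + 3 = \left(2 + 2 Q\right) + 3 = 5 + 2 Q$)
$- 106 c{\left(A{\left(z{\left(1 \right)} \right)},11 \right)} + O{\left(13 \right)} = \left(-106\right) 12 + \left(5 + 2 \cdot 13\right) = -1272 + \left(5 + 26\right) = -1272 + 31 = -1241$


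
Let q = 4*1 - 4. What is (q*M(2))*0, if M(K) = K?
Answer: 0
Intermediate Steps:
q = 0 (q = 4 - 4 = 0)
(q*M(2))*0 = (0*2)*0 = 0*0 = 0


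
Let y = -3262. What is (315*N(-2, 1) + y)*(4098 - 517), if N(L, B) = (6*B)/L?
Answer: -15065267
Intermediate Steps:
N(L, B) = 6*B/L
(315*N(-2, 1) + y)*(4098 - 517) = (315*(6*1/(-2)) - 3262)*(4098 - 517) = (315*(6*1*(-1/2)) - 3262)*3581 = (315*(-3) - 3262)*3581 = (-945 - 3262)*3581 = -4207*3581 = -15065267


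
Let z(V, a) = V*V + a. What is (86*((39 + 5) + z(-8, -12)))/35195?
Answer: 8256/35195 ≈ 0.23458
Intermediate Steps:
z(V, a) = a + V**2 (z(V, a) = V**2 + a = a + V**2)
(86*((39 + 5) + z(-8, -12)))/35195 = (86*((39 + 5) + (-12 + (-8)**2)))/35195 = (86*(44 + (-12 + 64)))*(1/35195) = (86*(44 + 52))*(1/35195) = (86*96)*(1/35195) = 8256*(1/35195) = 8256/35195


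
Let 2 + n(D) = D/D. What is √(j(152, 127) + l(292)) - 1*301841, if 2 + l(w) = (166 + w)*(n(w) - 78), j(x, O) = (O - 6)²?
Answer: -301841 + I*√21543 ≈ -3.0184e+5 + 146.78*I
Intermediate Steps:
n(D) = -1 (n(D) = -2 + D/D = -2 + 1 = -1)
j(x, O) = (-6 + O)²
l(w) = -13116 - 79*w (l(w) = -2 + (166 + w)*(-1 - 78) = -2 + (166 + w)*(-79) = -2 + (-13114 - 79*w) = -13116 - 79*w)
√(j(152, 127) + l(292)) - 1*301841 = √((-6 + 127)² + (-13116 - 79*292)) - 1*301841 = √(121² + (-13116 - 23068)) - 301841 = √(14641 - 36184) - 301841 = √(-21543) - 301841 = I*√21543 - 301841 = -301841 + I*√21543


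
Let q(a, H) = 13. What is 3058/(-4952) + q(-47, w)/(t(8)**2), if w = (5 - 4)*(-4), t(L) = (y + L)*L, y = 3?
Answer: -2952097/4793536 ≈ -0.61585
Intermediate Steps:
t(L) = L*(3 + L) (t(L) = (3 + L)*L = L*(3 + L))
w = -4 (w = 1*(-4) = -4)
3058/(-4952) + q(-47, w)/(t(8)**2) = 3058/(-4952) + 13/((8*(3 + 8))**2) = 3058*(-1/4952) + 13/((8*11)**2) = -1529/2476 + 13/(88**2) = -1529/2476 + 13/7744 = -2952097/4793536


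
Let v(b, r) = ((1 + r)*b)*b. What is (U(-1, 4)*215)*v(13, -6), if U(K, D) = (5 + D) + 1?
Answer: -1816750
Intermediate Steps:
U(K, D) = 6 + D
v(b, r) = b²*(1 + r) (v(b, r) = (b*(1 + r))*b = b²*(1 + r))
(U(-1, 4)*215)*v(13, -6) = ((6 + 4)*215)*(13²*(1 - 6)) = (10*215)*(169*(-5)) = 2150*(-845) = -1816750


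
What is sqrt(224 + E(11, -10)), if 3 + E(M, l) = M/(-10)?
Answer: sqrt(21990)/10 ≈ 14.829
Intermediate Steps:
E(M, l) = -3 - M/10 (E(M, l) = -3 + M/(-10) = -3 + M*(-1/10) = -3 - M/10)
sqrt(224 + E(11, -10)) = sqrt(224 + (-3 - 1/10*11)) = sqrt(224 + (-3 - 11/10)) = sqrt(224 - 41/10) = sqrt(2199/10) = sqrt(21990)/10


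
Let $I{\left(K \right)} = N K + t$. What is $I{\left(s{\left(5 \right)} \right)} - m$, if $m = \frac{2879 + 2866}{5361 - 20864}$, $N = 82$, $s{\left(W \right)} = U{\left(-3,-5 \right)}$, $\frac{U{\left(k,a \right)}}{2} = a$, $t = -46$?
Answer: $- \frac{13419853}{15503} \approx -865.63$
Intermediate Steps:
$U{\left(k,a \right)} = 2 a$
$s{\left(W \right)} = -10$ ($s{\left(W \right)} = 2 \left(-5\right) = -10$)
$m = - \frac{5745}{15503}$ ($m = \frac{5745}{-15503} = 5745 \left(- \frac{1}{15503}\right) = - \frac{5745}{15503} \approx -0.37057$)
$I{\left(K \right)} = -46 + 82 K$ ($I{\left(K \right)} = 82 K - 46 = -46 + 82 K$)
$I{\left(s{\left(5 \right)} \right)} - m = \left(-46 + 82 \left(-10\right)\right) - - \frac{5745}{15503} = \left(-46 - 820\right) + \frac{5745}{15503} = -866 + \frac{5745}{15503} = - \frac{13419853}{15503}$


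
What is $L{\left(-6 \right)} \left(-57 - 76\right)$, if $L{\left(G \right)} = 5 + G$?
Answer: $133$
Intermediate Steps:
$L{\left(-6 \right)} \left(-57 - 76\right) = \left(5 - 6\right) \left(-57 - 76\right) = \left(-1\right) \left(-133\right) = 133$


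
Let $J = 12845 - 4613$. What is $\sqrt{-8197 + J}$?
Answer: $\sqrt{35} \approx 5.9161$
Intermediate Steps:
$J = 8232$ ($J = 12845 - 4613 = 8232$)
$\sqrt{-8197 + J} = \sqrt{-8197 + 8232} = \sqrt{35}$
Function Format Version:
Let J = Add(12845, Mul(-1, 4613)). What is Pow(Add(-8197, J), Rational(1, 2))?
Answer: Pow(35, Rational(1, 2)) ≈ 5.9161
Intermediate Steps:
J = 8232 (J = Add(12845, -4613) = 8232)
Pow(Add(-8197, J), Rational(1, 2)) = Pow(Add(-8197, 8232), Rational(1, 2)) = Pow(35, Rational(1, 2))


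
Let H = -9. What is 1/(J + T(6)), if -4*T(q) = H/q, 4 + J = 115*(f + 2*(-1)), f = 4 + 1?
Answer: 8/2731 ≈ 0.0029293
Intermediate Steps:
f = 5
J = 341 (J = -4 + 115*(5 + 2*(-1)) = -4 + 115*(5 - 2) = -4 + 115*3 = -4 + 345 = 341)
T(q) = 9/(4*q) (T(q) = -(-9)/(4*q) = 9/(4*q))
1/(J + T(6)) = 1/(341 + (9/4)/6) = 1/(341 + (9/4)*(⅙)) = 1/(341 + 3/8) = 1/(2731/8) = 8/2731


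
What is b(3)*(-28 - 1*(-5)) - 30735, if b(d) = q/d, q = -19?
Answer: -91768/3 ≈ -30589.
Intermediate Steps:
b(d) = -19/d
b(3)*(-28 - 1*(-5)) - 30735 = (-19/3)*(-28 - 1*(-5)) - 30735 = (-19*⅓)*(-28 + 5) - 30735 = -19/3*(-23) - 30735 = 437/3 - 30735 = -91768/3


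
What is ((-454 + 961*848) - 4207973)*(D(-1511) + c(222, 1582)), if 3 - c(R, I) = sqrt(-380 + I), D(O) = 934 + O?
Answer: 1947868426 + 3393499*sqrt(1202) ≈ 2.0655e+9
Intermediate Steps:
c(R, I) = 3 - sqrt(-380 + I)
((-454 + 961*848) - 4207973)*(D(-1511) + c(222, 1582)) = ((-454 + 961*848) - 4207973)*((934 - 1511) + (3 - sqrt(-380 + 1582))) = ((-454 + 814928) - 4207973)*(-577 + (3 - sqrt(1202))) = (814474 - 4207973)*(-574 - sqrt(1202)) = -3393499*(-574 - sqrt(1202)) = 1947868426 + 3393499*sqrt(1202)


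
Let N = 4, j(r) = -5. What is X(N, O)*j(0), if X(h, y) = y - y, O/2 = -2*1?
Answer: 0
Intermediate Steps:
O = -4 (O = 2*(-2*1) = 2*(-2) = -4)
X(h, y) = 0
X(N, O)*j(0) = 0*(-5) = 0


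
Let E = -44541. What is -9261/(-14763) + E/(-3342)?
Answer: 10928715/783142 ≈ 13.955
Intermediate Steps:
-9261/(-14763) + E/(-3342) = -9261/(-14763) - 44541/(-3342) = -9261*(-1/14763) - 44541*(-1/3342) = 441/703 + 14847/1114 = 10928715/783142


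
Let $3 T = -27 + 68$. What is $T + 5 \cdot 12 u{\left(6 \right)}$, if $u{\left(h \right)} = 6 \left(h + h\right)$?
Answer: $\frac{13001}{3} \approx 4333.7$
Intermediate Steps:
$u{\left(h \right)} = 12 h$ ($u{\left(h \right)} = 6 \cdot 2 h = 12 h$)
$T = \frac{41}{3}$ ($T = \frac{-27 + 68}{3} = \frac{1}{3} \cdot 41 = \frac{41}{3} \approx 13.667$)
$T + 5 \cdot 12 u{\left(6 \right)} = \frac{41}{3} + 5 \cdot 12 \cdot 12 \cdot 6 = \frac{41}{3} + 60 \cdot 72 = \frac{41}{3} + 4320 = \frac{13001}{3}$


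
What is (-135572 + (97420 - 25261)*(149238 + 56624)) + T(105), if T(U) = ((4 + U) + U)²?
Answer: 14854706282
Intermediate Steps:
T(U) = (4 + 2*U)²
(-135572 + (97420 - 25261)*(149238 + 56624)) + T(105) = (-135572 + (97420 - 25261)*(149238 + 56624)) + 4*(2 + 105)² = (-135572 + 72159*205862) + 4*107² = (-135572 + 14854796058) + 4*11449 = 14854660486 + 45796 = 14854706282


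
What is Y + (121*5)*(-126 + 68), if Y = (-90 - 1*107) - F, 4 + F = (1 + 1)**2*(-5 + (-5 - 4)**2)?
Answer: -35587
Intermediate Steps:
F = 300 (F = -4 + (1 + 1)**2*(-5 + (-5 - 4)**2) = -4 + 2**2*(-5 + (-9)**2) = -4 + 4*(-5 + 81) = -4 + 4*76 = -4 + 304 = 300)
Y = -497 (Y = (-90 - 1*107) - 1*300 = (-90 - 107) - 300 = -197 - 300 = -497)
Y + (121*5)*(-126 + 68) = -497 + (121*5)*(-126 + 68) = -497 + 605*(-58) = -497 - 35090 = -35587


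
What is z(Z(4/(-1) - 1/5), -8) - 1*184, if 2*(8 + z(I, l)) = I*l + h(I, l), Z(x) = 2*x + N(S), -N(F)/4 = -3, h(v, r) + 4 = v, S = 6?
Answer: -1033/5 ≈ -206.60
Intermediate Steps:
h(v, r) = -4 + v
N(F) = 12 (N(F) = -4*(-3) = 12)
Z(x) = 12 + 2*x (Z(x) = 2*x + 12 = 12 + 2*x)
z(I, l) = -10 + I/2 + I*l/2 (z(I, l) = -8 + (I*l + (-4 + I))/2 = -8 + (-4 + I + I*l)/2 = -8 + (-2 + I/2 + I*l/2) = -10 + I/2 + I*l/2)
z(Z(4/(-1) - 1/5), -8) - 1*184 = (-10 + (12 + 2*(4/(-1) - 1/5))/2 + (½)*(12 + 2*(4/(-1) - 1/5))*(-8)) - 1*184 = (-10 + (12 + 2*(4*(-1) - 1*⅕))/2 + (½)*(12 + 2*(4*(-1) - 1*⅕))*(-8)) - 184 = (-10 + (12 + 2*(-4 - ⅕))/2 + (½)*(12 + 2*(-4 - ⅕))*(-8)) - 184 = (-10 + (12 + 2*(-21/5))/2 + (½)*(12 + 2*(-21/5))*(-8)) - 184 = (-10 + (12 - 42/5)/2 + (½)*(12 - 42/5)*(-8)) - 184 = (-10 + (½)*(18/5) + (½)*(18/5)*(-8)) - 184 = (-10 + 9/5 - 72/5) - 184 = -113/5 - 184 = -1033/5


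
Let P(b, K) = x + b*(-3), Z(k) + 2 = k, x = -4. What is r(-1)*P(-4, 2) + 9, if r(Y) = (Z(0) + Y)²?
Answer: 81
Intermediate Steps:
Z(k) = -2 + k
P(b, K) = -4 - 3*b (P(b, K) = -4 + b*(-3) = -4 - 3*b)
r(Y) = (-2 + Y)² (r(Y) = ((-2 + 0) + Y)² = (-2 + Y)²)
r(-1)*P(-4, 2) + 9 = (-2 - 1)²*(-4 - 3*(-4)) + 9 = (-3)²*(-4 + 12) + 9 = 9*8 + 9 = 72 + 9 = 81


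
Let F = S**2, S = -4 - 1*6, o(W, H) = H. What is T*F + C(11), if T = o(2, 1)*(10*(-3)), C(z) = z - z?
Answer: -3000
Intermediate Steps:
S = -10 (S = -4 - 6 = -10)
C(z) = 0
T = -30 (T = 1*(10*(-3)) = 1*(-30) = -30)
F = 100 (F = (-10)**2 = 100)
T*F + C(11) = -30*100 + 0 = -3000 + 0 = -3000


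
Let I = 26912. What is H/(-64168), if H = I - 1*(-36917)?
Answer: -63829/64168 ≈ -0.99472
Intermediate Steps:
H = 63829 (H = 26912 - 1*(-36917) = 26912 + 36917 = 63829)
H/(-64168) = 63829/(-64168) = 63829*(-1/64168) = -63829/64168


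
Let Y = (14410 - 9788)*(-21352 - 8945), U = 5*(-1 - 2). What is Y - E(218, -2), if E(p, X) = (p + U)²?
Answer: -140073943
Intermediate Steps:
U = -15 (U = 5*(-3) = -15)
Y = -140032734 (Y = 4622*(-30297) = -140032734)
E(p, X) = (-15 + p)² (E(p, X) = (p - 15)² = (-15 + p)²)
Y - E(218, -2) = -140032734 - (-15 + 218)² = -140032734 - 1*203² = -140032734 - 1*41209 = -140032734 - 41209 = -140073943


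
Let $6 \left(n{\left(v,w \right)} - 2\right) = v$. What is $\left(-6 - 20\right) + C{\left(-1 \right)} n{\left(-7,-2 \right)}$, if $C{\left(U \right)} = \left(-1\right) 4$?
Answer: $- \frac{88}{3} \approx -29.333$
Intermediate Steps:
$C{\left(U \right)} = -4$
$n{\left(v,w \right)} = 2 + \frac{v}{6}$
$\left(-6 - 20\right) + C{\left(-1 \right)} n{\left(-7,-2 \right)} = \left(-6 - 20\right) - 4 \left(2 + \frac{1}{6} \left(-7\right)\right) = -26 - 4 \left(2 - \frac{7}{6}\right) = -26 - \frac{10}{3} = - \frac{88}{3}$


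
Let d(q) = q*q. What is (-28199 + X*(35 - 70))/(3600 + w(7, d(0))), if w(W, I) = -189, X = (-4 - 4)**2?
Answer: -30439/3411 ≈ -8.9238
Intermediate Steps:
d(q) = q**2
X = 64 (X = (-8)**2 = 64)
(-28199 + X*(35 - 70))/(3600 + w(7, d(0))) = (-28199 + 64*(35 - 70))/(3600 - 189) = (-28199 + 64*(-35))/3411 = (-28199 - 2240)*(1/3411) = -30439*1/3411 = -30439/3411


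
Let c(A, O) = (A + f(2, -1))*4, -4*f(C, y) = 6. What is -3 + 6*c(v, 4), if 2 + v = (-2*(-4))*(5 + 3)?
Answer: 1449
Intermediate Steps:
f(C, y) = -3/2 (f(C, y) = -1/4*6 = -3/2)
v = 62 (v = -2 + (-2*(-4))*(5 + 3) = -2 + 8*8 = -2 + 64 = 62)
c(A, O) = -6 + 4*A (c(A, O) = (A - 3/2)*4 = (-3/2 + A)*4 = -6 + 4*A)
-3 + 6*c(v, 4) = -3 + 6*(-6 + 4*62) = -3 + 6*(-6 + 248) = -3 + 6*242 = -3 + 1452 = 1449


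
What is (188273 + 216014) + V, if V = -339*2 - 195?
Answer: 403414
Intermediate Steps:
V = -873 (V = -678 - 195 = -873)
(188273 + 216014) + V = (188273 + 216014) - 873 = 404287 - 873 = 403414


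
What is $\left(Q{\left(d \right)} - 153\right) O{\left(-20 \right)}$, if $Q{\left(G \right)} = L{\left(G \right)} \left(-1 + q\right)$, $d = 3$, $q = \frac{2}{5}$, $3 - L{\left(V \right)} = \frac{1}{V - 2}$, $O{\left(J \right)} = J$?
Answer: $3084$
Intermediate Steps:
$L{\left(V \right)} = 3 - \frac{1}{-2 + V}$ ($L{\left(V \right)} = 3 - \frac{1}{V - 2} = 3 - \frac{1}{-2 + V}$)
$q = \frac{2}{5}$ ($q = 2 \cdot \frac{1}{5} = \frac{2}{5} \approx 0.4$)
$Q{\left(G \right)} = - \frac{3 \left(-7 + 3 G\right)}{5 \left(-2 + G\right)}$ ($Q{\left(G \right)} = \frac{-7 + 3 G}{-2 + G} \left(-1 + \frac{2}{5}\right) = \frac{-7 + 3 G}{-2 + G} \left(- \frac{3}{5}\right) = - \frac{3 \left(-7 + 3 G\right)}{5 \left(-2 + G\right)}$)
$\left(Q{\left(d \right)} - 153\right) O{\left(-20 \right)} = \left(\frac{3 \left(7 - 9\right)}{5 \left(-2 + 3\right)} - 153\right) \left(-20\right) = \left(\frac{3 \left(7 - 9\right)}{5 \cdot 1} - 153\right) \left(-20\right) = \left(\frac{3}{5} \cdot 1 \left(-2\right) - 153\right) \left(-20\right) = \left(- \frac{6}{5} - 153\right) \left(-20\right) = \left(- \frac{771}{5}\right) \left(-20\right) = 3084$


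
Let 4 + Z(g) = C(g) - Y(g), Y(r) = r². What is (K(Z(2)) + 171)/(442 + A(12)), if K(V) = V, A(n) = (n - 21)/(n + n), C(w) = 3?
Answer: 1328/3533 ≈ 0.37588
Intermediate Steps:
A(n) = (-21 + n)/(2*n) (A(n) = (-21 + n)/((2*n)) = (-21 + n)*(1/(2*n)) = (-21 + n)/(2*n))
Z(g) = -1 - g² (Z(g) = -4 + (3 - g²) = -1 - g²)
(K(Z(2)) + 171)/(442 + A(12)) = ((-1 - 1*2²) + 171)/(442 + (½)*(-21 + 12)/12) = ((-1 - 1*4) + 171)/(442 + (½)*(1/12)*(-9)) = ((-1 - 4) + 171)/(442 - 3/8) = (-5 + 171)/(3533/8) = 166*(8/3533) = 1328/3533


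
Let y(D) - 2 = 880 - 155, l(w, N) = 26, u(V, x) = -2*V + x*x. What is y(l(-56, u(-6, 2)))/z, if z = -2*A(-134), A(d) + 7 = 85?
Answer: -727/156 ≈ -4.6603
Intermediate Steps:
A(d) = 78 (A(d) = -7 + 85 = 78)
u(V, x) = x² - 2*V (u(V, x) = -2*V + x² = x² - 2*V)
y(D) = 727 (y(D) = 2 + (880 - 155) = 2 + 725 = 727)
z = -156 (z = -2*78 = -156)
y(l(-56, u(-6, 2)))/z = 727/(-156) = 727*(-1/156) = -727/156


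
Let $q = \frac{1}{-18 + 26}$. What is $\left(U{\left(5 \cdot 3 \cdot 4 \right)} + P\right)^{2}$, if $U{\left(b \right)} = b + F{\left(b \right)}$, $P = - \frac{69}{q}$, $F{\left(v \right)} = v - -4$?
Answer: $183184$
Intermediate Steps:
$F{\left(v \right)} = 4 + v$ ($F{\left(v \right)} = v + 4 = 4 + v$)
$q = \frac{1}{8} \approx 0.125$
$P = -552$ ($P = - 69 \frac{1}{\frac{1}{8}} = \left(-69\right) 8 = -552$)
$U{\left(b \right)} = 4 + 2 b$ ($U{\left(b \right)} = b + \left(4 + b\right) = 4 + 2 b$)
$\left(U{\left(5 \cdot 3 \cdot 4 \right)} + P\right)^{2} = \left(\left(4 + 2 \cdot 5 \cdot 3 \cdot 4\right) - 552\right)^{2} = \left(\left(4 + 2 \cdot 15 \cdot 4\right) - 552\right)^{2} = \left(\left(4 + 2 \cdot 60\right) - 552\right)^{2} = \left(\left(4 + 120\right) - 552\right)^{2} = \left(124 - 552\right)^{2} = \left(-428\right)^{2} = 183184$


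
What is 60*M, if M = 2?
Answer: 120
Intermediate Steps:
60*M = 60*2 = 120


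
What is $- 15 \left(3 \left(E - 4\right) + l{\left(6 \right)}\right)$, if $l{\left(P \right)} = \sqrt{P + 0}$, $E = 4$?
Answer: $- 15 \sqrt{6} \approx -36.742$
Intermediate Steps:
$l{\left(P \right)} = \sqrt{P}$
$- 15 \left(3 \left(E - 4\right) + l{\left(6 \right)}\right) = - 15 \left(3 \left(4 - 4\right) + \sqrt{6}\right) = - 15 \left(3 \cdot 0 + \sqrt{6}\right) = - 15 \left(0 + \sqrt{6}\right) = - 15 \sqrt{6}$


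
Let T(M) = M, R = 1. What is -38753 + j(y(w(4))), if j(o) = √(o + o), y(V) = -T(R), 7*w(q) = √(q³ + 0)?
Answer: -38753 + I*√2 ≈ -38753.0 + 1.4142*I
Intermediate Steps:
w(q) = √(q³)/7 (w(q) = √(q³ + 0)/7 = √(q³)/7)
y(V) = -1 (y(V) = -1*1 = -1)
j(o) = √2*√o (j(o) = √(2*o) = √2*√o)
-38753 + j(y(w(4))) = -38753 + √2*√(-1) = -38753 + √2*I = -38753 + I*√2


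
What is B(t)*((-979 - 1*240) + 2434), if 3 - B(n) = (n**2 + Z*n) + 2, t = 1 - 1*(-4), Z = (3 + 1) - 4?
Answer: -29160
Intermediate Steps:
Z = 0 (Z = 4 - 4 = 0)
t = 5 (t = 1 + 4 = 5)
B(n) = 1 - n**2 (B(n) = 3 - ((n**2 + 0*n) + 2) = 3 - ((n**2 + 0) + 2) = 3 - (n**2 + 2) = 3 - (2 + n**2) = 3 + (-2 - n**2) = 1 - n**2)
B(t)*((-979 - 1*240) + 2434) = (1 - 1*5**2)*((-979 - 1*240) + 2434) = (1 - 1*25)*((-979 - 240) + 2434) = (1 - 25)*(-1219 + 2434) = -24*1215 = -29160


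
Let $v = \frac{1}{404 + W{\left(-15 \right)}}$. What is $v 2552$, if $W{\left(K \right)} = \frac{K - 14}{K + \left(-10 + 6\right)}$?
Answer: $\frac{48488}{7705} \approx 6.2931$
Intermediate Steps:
$W{\left(K \right)} = \frac{-14 + K}{-4 + K}$ ($W{\left(K \right)} = \frac{-14 + K}{K - 4} = \frac{-14 + K}{-4 + K}$)
$v = \frac{19}{7705}$ ($v = \frac{1}{404 + \frac{-14 - 15}{-4 - 15}} = \frac{1}{404 + \frac{1}{-19} \left(-29\right)} = \frac{1}{404 - - \frac{29}{19}} = \frac{1}{404 + \frac{29}{19}} = \frac{1}{\frac{7705}{19}} = \frac{19}{7705} \approx 0.0024659$)
$v 2552 = \frac{19}{7705} \cdot 2552 = \frac{48488}{7705}$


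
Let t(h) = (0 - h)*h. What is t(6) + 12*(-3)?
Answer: -72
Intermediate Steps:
t(h) = -h² (t(h) = (-h)*h = -h²)
t(6) + 12*(-3) = -1*6² + 12*(-3) = -1*36 - 36 = -36 - 36 = -72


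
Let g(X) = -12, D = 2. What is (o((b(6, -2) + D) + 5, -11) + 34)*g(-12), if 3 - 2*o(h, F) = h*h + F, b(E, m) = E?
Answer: 522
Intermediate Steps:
o(h, F) = 3/2 - F/2 - h**2/2 (o(h, F) = 3/2 - (h*h + F)/2 = 3/2 - (h**2 + F)/2 = 3/2 - (F + h**2)/2 = 3/2 + (-F/2 - h**2/2) = 3/2 - F/2 - h**2/2)
(o((b(6, -2) + D) + 5, -11) + 34)*g(-12) = ((3/2 - 1/2*(-11) - ((6 + 2) + 5)**2/2) + 34)*(-12) = ((3/2 + 11/2 - (8 + 5)**2/2) + 34)*(-12) = ((3/2 + 11/2 - 1/2*13**2) + 34)*(-12) = ((3/2 + 11/2 - 1/2*169) + 34)*(-12) = ((3/2 + 11/2 - 169/2) + 34)*(-12) = (-155/2 + 34)*(-12) = -87/2*(-12) = 522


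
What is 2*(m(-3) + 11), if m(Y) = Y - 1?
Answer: 14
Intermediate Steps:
m(Y) = -1 + Y
2*(m(-3) + 11) = 2*((-1 - 3) + 11) = 2*(-4 + 11) = 2*7 = 14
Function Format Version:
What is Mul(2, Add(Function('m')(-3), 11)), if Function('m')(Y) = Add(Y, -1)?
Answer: 14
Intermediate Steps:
Function('m')(Y) = Add(-1, Y)
Mul(2, Add(Function('m')(-3), 11)) = Mul(2, Add(Add(-1, -3), 11)) = Mul(2, Add(-4, 11)) = Mul(2, 7) = 14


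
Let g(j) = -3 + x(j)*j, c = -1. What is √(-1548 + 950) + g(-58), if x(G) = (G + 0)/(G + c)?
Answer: -3541/59 + I*√598 ≈ -60.017 + 24.454*I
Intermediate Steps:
x(G) = G/(-1 + G) (x(G) = (G + 0)/(G - 1) = G/(-1 + G))
g(j) = -3 + j²/(-1 + j) (g(j) = -3 + (j/(-1 + j))*j = -3 + j²/(-1 + j))
√(-1548 + 950) + g(-58) = √(-1548 + 950) + (3 + (-58)² - 3*(-58))/(-1 - 58) = √(-598) + (3 + 3364 + 174)/(-59) = I*√598 - 1/59*3541 = I*√598 - 3541/59 = -3541/59 + I*√598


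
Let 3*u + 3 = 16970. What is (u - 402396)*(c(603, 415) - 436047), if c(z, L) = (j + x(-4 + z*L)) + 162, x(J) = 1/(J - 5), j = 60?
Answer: 129804436653948479/750708 ≈ 1.7291e+11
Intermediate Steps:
u = 16967/3 (u = -1 + (⅓)*16970 = -1 + 16970/3 = 16967/3 ≈ 5655.7)
x(J) = 1/(-5 + J)
c(z, L) = 222 + 1/(-9 + L*z) (c(z, L) = (60 + 1/(-5 + (-4 + z*L))) + 162 = (60 + 1/(-5 + (-4 + L*z))) + 162 = (60 + 1/(-9 + L*z)) + 162 = 222 + 1/(-9 + L*z))
(u - 402396)*(c(603, 415) - 436047) = (16967/3 - 402396)*((-1997 + 222*415*603)/(-9 + 415*603) - 436047) = -1190221*((-1997 + 55554390)/(-9 + 250245) - 436047)/3 = -1190221*(55552393/250236 - 436047)/3 = -1190221/3*(-109059104699/250236) = 129804436653948479/750708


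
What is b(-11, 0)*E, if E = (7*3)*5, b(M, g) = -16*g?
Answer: 0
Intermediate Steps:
E = 105 (E = 21*5 = 105)
b(-11, 0)*E = -16*0*105 = 0*105 = 0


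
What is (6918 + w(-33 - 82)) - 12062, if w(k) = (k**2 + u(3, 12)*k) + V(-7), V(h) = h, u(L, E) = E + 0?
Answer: 6694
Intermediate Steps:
u(L, E) = E
w(k) = -7 + k**2 + 12*k (w(k) = (k**2 + 12*k) - 7 = -7 + k**2 + 12*k)
(6918 + w(-33 - 82)) - 12062 = (6918 + (-7 + (-33 - 82)**2 + 12*(-33 - 82))) - 12062 = (6918 + (-7 + (-115)**2 + 12*(-115))) - 12062 = (6918 + (-7 + 13225 - 1380)) - 12062 = (6918 + 11838) - 12062 = 18756 - 12062 = 6694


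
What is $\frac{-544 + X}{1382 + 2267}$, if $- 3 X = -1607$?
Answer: $- \frac{25}{10947} \approx -0.0022837$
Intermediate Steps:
$X = \frac{1607}{3}$ ($X = \left(- \frac{1}{3}\right) \left(-1607\right) = \frac{1607}{3} \approx 535.67$)
$\frac{-544 + X}{1382 + 2267} = \frac{-544 + \frac{1607}{3}}{1382 + 2267} = - \frac{25}{3 \cdot 3649} = \left(- \frac{25}{3}\right) \frac{1}{3649} = - \frac{25}{10947}$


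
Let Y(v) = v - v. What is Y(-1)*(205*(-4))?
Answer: 0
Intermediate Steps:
Y(v) = 0
Y(-1)*(205*(-4)) = 0*(205*(-4)) = 0*(-820) = 0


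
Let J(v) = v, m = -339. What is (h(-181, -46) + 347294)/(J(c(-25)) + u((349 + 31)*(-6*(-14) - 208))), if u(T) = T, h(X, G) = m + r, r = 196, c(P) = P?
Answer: -16531/2245 ≈ -7.3635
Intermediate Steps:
h(X, G) = -143 (h(X, G) = -339 + 196 = -143)
(h(-181, -46) + 347294)/(J(c(-25)) + u((349 + 31)*(-6*(-14) - 208))) = (-143 + 347294)/(-25 + (349 + 31)*(-6*(-14) - 208)) = 347151/(-25 + 380*(84 - 208)) = 347151/(-25 + 380*(-124)) = 347151/(-25 - 47120) = 347151/(-47145) = 347151*(-1/47145) = -16531/2245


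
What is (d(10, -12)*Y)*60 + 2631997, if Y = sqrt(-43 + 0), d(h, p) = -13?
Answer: 2631997 - 780*I*sqrt(43) ≈ 2.632e+6 - 5114.8*I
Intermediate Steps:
Y = I*sqrt(43) (Y = sqrt(-43) = I*sqrt(43) ≈ 6.5574*I)
(d(10, -12)*Y)*60 + 2631997 = -13*I*sqrt(43)*60 + 2631997 = -780*I*sqrt(43) + 2631997 = 2631997 - 780*I*sqrt(43)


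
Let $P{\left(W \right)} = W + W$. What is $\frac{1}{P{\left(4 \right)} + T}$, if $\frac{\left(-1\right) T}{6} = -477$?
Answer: $\frac{1}{2870} \approx 0.00034843$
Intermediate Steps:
$T = 2862$ ($T = \left(-6\right) \left(-477\right) = 2862$)
$P{\left(W \right)} = 2 W$
$\frac{1}{P{\left(4 \right)} + T} = \frac{1}{2 \cdot 4 + 2862} = \frac{1}{8 + 2862} = \frac{1}{2870}$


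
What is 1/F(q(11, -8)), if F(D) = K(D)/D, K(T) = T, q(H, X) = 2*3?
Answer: 1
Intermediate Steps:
q(H, X) = 6
F(D) = 1 (F(D) = D/D = 1)
1/F(q(11, -8)) = 1/1 = 1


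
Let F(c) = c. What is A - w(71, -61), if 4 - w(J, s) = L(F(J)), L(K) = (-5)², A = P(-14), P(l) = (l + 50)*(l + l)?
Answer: -987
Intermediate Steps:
P(l) = 2*l*(50 + l) (P(l) = (50 + l)*(2*l) = 2*l*(50 + l))
A = -1008 (A = 2*(-14)*(50 - 14) = 2*(-14)*36 = -1008)
L(K) = 25
w(J, s) = -21 (w(J, s) = 4 - 1*25 = 4 - 25 = -21)
A - w(71, -61) = -1008 - 1*(-21) = -1008 + 21 = -987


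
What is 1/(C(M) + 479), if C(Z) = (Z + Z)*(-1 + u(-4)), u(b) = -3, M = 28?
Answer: 1/255 ≈ 0.0039216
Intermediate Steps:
C(Z) = -8*Z (C(Z) = (Z + Z)*(-1 - 3) = (2*Z)*(-4) = -8*Z)
1/(C(M) + 479) = 1/(-8*28 + 479) = 1/(-224 + 479) = 1/255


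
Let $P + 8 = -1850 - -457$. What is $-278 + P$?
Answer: $-1679$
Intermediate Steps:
$P = -1401$ ($P = -8 - 1393 = -1401$)
$-278 + P = -278 - 1401 = -1679$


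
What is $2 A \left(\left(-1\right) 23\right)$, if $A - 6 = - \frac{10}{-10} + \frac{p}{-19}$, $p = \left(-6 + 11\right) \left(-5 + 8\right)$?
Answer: $- \frac{5428}{19} \approx -285.68$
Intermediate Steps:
$p = 15$ ($p = 5 \cdot 3 = 15$)
$A = \frac{118}{19}$ ($A = 6 + \left(- \frac{10}{-10} + \frac{15}{-19}\right) = 6 + \left(\left(-10\right) \left(- \frac{1}{10}\right) + 15 \left(- \frac{1}{19}\right)\right) = 6 + \left(1 - \frac{15}{19}\right) = 6 + \frac{4}{19} = \frac{118}{19} \approx 6.2105$)
$2 A \left(\left(-1\right) 23\right) = 2 \cdot \frac{118}{19} \left(\left(-1\right) 23\right) = \frac{236}{19} \left(-23\right) = - \frac{5428}{19}$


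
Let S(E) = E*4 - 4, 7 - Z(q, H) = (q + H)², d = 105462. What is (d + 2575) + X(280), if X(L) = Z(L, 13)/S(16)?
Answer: 1066063/10 ≈ 1.0661e+5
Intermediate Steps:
Z(q, H) = 7 - (H + q)² (Z(q, H) = 7 - (q + H)² = 7 - (H + q)²)
S(E) = -4 + 4*E (S(E) = 4*E - 4 = -4 + 4*E)
X(L) = 7/60 - (13 + L)²/60 (X(L) = (7 - (13 + L)²)/(-4 + 4*16) = (7 - (13 + L)²)/(-4 + 64) = (7 - (13 + L)²)/60 = (7 - (13 + L)²)*(1/60) = 7/60 - (13 + L)²/60)
(d + 2575) + X(280) = (105462 + 2575) + (7/60 - (13 + 280)²/60) = 108037 + (7/60 - 1/60*293²) = 108037 + (7/60 - 1/60*85849) = 108037 + (7/60 - 85849/60) = 108037 - 14307/10 = 1066063/10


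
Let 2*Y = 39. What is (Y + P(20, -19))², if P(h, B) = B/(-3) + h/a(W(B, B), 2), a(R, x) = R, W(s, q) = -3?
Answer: 13225/36 ≈ 367.36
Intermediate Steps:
Y = 39/2 (Y = (½)*39 = 39/2 ≈ 19.500)
P(h, B) = -B/3 - h/3 (P(h, B) = B/(-3) + h/(-3) = B*(-⅓) + h*(-⅓) = -B/3 - h/3)
(Y + P(20, -19))² = (39/2 + (-⅓*(-19) - ⅓*20))² = (39/2 + (19/3 - 20/3))² = (39/2 - ⅓)² = (115/6)² = 13225/36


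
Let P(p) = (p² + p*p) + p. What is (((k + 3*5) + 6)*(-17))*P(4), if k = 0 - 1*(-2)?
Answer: -14076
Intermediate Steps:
k = 2 (k = 0 + 2 = 2)
P(p) = p + 2*p² (P(p) = (p² + p²) + p = 2*p² + p = p + 2*p²)
(((k + 3*5) + 6)*(-17))*P(4) = (((2 + 3*5) + 6)*(-17))*(4*(1 + 2*4)) = (((2 + 15) + 6)*(-17))*(4*(1 + 8)) = ((17 + 6)*(-17))*(4*9) = (23*(-17))*36 = -391*36 = -14076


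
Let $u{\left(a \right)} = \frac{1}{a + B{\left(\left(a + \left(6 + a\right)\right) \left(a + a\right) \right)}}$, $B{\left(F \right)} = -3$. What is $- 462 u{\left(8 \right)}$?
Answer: $- \frac{462}{5} \approx -92.4$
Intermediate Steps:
$u{\left(a \right)} = \frac{1}{-3 + a}$ ($u{\left(a \right)} = \frac{1}{a - 3} = \frac{1}{-3 + a}$)
$- 462 u{\left(8 \right)} = - \frac{462}{-3 + 8} = - \frac{462}{5}$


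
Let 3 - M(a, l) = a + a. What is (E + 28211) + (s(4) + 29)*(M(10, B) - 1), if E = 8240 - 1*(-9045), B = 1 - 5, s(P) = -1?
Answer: 44992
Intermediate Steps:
B = -4
M(a, l) = 3 - 2*a (M(a, l) = 3 - (a + a) = 3 - 2*a)
E = 17285 (E = 8240 + 9045 = 17285)
(E + 28211) + (s(4) + 29)*(M(10, B) - 1) = (17285 + 28211) + (-1 + 29)*((3 - 2*10) - 1) = 45496 + 28*((3 - 20) - 1) = 45496 + 28*(-17 - 1) = 45496 + 28*(-18) = 45496 - 504 = 44992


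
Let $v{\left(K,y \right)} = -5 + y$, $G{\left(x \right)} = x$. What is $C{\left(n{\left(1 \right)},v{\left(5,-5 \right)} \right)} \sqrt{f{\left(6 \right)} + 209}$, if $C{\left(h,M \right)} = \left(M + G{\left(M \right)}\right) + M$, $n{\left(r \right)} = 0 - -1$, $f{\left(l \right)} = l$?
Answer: $- 30 \sqrt{215} \approx -439.89$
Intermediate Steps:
$n{\left(r \right)} = 1$ ($n{\left(r \right)} = 0 + 1 = 1$)
$C{\left(h,M \right)} = 3 M$ ($C{\left(h,M \right)} = \left(M + M\right) + M = 2 M + M = 3 M$)
$C{\left(n{\left(1 \right)},v{\left(5,-5 \right)} \right)} \sqrt{f{\left(6 \right)} + 209} = 3 \left(-5 - 5\right) \sqrt{6 + 209} = 3 \left(-10\right) \sqrt{215} = - 30 \sqrt{215}$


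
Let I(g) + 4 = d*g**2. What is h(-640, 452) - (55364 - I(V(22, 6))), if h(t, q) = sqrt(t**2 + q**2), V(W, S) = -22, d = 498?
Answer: 185664 + 4*sqrt(38369) ≈ 1.8645e+5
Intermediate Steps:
I(g) = -4 + 498*g**2
h(t, q) = sqrt(q**2 + t**2)
h(-640, 452) - (55364 - I(V(22, 6))) = sqrt(452**2 + (-640)**2) - (55364 - (-4 + 498*(-22)**2)) = sqrt(204304 + 409600) - (55364 - (-4 + 498*484)) = sqrt(613904) - (55364 - (-4 + 241032)) = 4*sqrt(38369) - (55364 - 1*241028) = 4*sqrt(38369) - (55364 - 241028) = 4*sqrt(38369) - 1*(-185664) = 4*sqrt(38369) + 185664 = 185664 + 4*sqrt(38369)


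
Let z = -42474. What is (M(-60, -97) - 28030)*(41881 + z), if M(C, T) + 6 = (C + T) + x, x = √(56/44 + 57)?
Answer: 16718449 - 593*√7051/11 ≈ 1.6714e+7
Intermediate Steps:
x = √7051/11 (x = √(56*(1/44) + 57) = √(14/11 + 57) = √(641/11) = √7051/11 ≈ 7.6337)
M(C, T) = -6 + C + T + √7051/11 (M(C, T) = -6 + ((C + T) + √7051/11) = -6 + (C + T + √7051/11) = -6 + C + T + √7051/11)
(M(-60, -97) - 28030)*(41881 + z) = ((-6 - 60 - 97 + √7051/11) - 28030)*(41881 - 42474) = ((-163 + √7051/11) - 28030)*(-593) = (-28193 + √7051/11)*(-593) = 16718449 - 593*√7051/11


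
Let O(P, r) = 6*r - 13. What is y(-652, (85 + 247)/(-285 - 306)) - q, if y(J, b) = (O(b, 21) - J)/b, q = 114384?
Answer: -38427603/332 ≈ -1.1575e+5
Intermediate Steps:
O(P, r) = -13 + 6*r
y(J, b) = (113 - J)/b (y(J, b) = ((-13 + 6*21) - J)/b = ((-13 + 126) - J)/b = (113 - J)/b)
y(-652, (85 + 247)/(-285 - 306)) - q = (113 - 1*(-652))/(((85 + 247)/(-285 - 306))) - 1*114384 = (113 + 652)/((332/(-591))) - 114384 = 765/(332*(-1/591)) - 114384 = 765/(-332/591) - 114384 = -591/332*765 - 114384 = -452115/332 - 114384 = -38427603/332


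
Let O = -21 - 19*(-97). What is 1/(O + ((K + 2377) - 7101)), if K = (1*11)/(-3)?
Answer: -3/8717 ≈ -0.00034415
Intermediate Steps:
O = 1822 (O = -21 + 1843 = 1822)
K = -11/3 (K = 11*(-⅓) = -11/3 ≈ -3.6667)
1/(O + ((K + 2377) - 7101)) = 1/(1822 + ((-11/3 + 2377) - 7101)) = 1/(1822 + (7120/3 - 7101)) = 1/(1822 - 14183/3) = 1/(-8717/3) = -3/8717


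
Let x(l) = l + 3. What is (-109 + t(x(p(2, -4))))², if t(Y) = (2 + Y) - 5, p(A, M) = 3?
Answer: 11236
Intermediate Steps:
x(l) = 3 + l
t(Y) = -3 + Y
(-109 + t(x(p(2, -4))))² = (-109 + (-3 + (3 + 3)))² = (-109 + (-3 + 6))² = (-109 + 3)² = (-106)² = 11236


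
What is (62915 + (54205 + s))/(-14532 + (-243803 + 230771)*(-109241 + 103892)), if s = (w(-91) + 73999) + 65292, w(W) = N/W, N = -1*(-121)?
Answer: 1944440/528510073 ≈ 0.0036791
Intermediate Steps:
N = 121
w(W) = 121/W
s = 12675360/91 (s = (121/(-91) + 73999) + 65292 = (121*(-1/91) + 73999) + 65292 = (-121/91 + 73999) + 65292 = 6733788/91 + 65292 = 12675360/91 ≈ 1.3929e+5)
(62915 + (54205 + s))/(-14532 + (-243803 + 230771)*(-109241 + 103892)) = (62915 + (54205 + 12675360/91))/(-14532 + (-243803 + 230771)*(-109241 + 103892)) = (62915 + 17608015/91)/(-14532 - 13032*(-5349)) = 23333280/(91*(-14532 + 69708168)) = (23333280/91)/69693636 = (23333280/91)*(1/69693636) = 1944440/528510073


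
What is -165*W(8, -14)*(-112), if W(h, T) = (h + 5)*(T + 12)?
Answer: -480480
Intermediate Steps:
W(h, T) = (5 + h)*(12 + T)
-165*W(8, -14)*(-112) = -165*(60 + 5*(-14) + 12*8 - 14*8)*(-112) = -165*(60 - 70 + 96 - 112)*(-112) = -165*(-26)*(-112) = 4290*(-112) = -480480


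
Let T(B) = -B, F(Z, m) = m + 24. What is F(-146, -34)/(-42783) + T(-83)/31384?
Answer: 3864829/1342701672 ≈ 0.0028784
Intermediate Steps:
F(Z, m) = 24 + m
F(-146, -34)/(-42783) + T(-83)/31384 = (24 - 34)/(-42783) - 1*(-83)/31384 = -10*(-1/42783) + 83*(1/31384) = 10/42783 + 83/31384 = 3864829/1342701672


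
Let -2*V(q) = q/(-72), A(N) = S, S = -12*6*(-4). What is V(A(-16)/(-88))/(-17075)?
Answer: 1/751300 ≈ 1.3310e-6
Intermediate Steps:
S = 288 (S = -4*18*(-4) = -72*(-4) = 288)
A(N) = 288
V(q) = q/144 (V(q) = -q/(2*(-72)) = -q*(-1)/(2*72) = -(-1)*q/144 = q/144)
V(A(-16)/(-88))/(-17075) = ((288/(-88))/144)/(-17075) = ((288*(-1/88))/144)*(-1/17075) = ((1/144)*(-36/11))*(-1/17075) = -1/44*(-1/17075) = 1/751300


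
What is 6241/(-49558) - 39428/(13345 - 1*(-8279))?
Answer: -130558013/66977637 ≈ -1.9493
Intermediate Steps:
6241/(-49558) - 39428/(13345 - 1*(-8279)) = 6241*(-1/49558) - 39428/(13345 + 8279) = -6241/49558 - 39428/21624 = -6241/49558 - 39428*1/21624 = -6241/49558 - 9857/5406 = -130558013/66977637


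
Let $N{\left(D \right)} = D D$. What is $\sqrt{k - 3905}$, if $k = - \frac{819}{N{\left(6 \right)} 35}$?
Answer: $\frac{i \sqrt{390565}}{10} \approx 62.495 i$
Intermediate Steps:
$N{\left(D \right)} = D^{2}$
$k = - \frac{13}{20}$ ($k = - \frac{819}{6^{2} \cdot 35} = - \frac{819}{36 \cdot 35} = - \frac{819}{1260} = \left(-819\right) \frac{1}{1260} = - \frac{13}{20} \approx -0.65$)
$\sqrt{k - 3905} = \sqrt{- \frac{13}{20} - 3905} = \sqrt{- \frac{78113}{20}} = \frac{i \sqrt{390565}}{10}$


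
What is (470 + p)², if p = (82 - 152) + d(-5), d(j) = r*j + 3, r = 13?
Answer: 114244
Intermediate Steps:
d(j) = 3 + 13*j (d(j) = 13*j + 3 = 3 + 13*j)
p = -132 (p = (82 - 152) + (3 + 13*(-5)) = -70 + (3 - 65) = -70 - 62 = -132)
(470 + p)² = (470 - 132)² = 338² = 114244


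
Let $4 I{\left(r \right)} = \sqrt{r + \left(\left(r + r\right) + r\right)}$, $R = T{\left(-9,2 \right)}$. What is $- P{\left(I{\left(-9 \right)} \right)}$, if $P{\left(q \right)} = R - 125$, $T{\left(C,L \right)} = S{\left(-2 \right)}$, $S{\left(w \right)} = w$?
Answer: $127$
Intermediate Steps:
$T{\left(C,L \right)} = -2$
$R = -2$
$I{\left(r \right)} = \frac{\sqrt{r}}{2}$ ($I{\left(r \right)} = \frac{\sqrt{r + \left(\left(r + r\right) + r\right)}}{4} = \frac{\sqrt{r + \left(2 r + r\right)}}{4} = \frac{\sqrt{r + 3 r}}{4} = \frac{\sqrt{4 r}}{4} = \frac{2 \sqrt{r}}{4} = \frac{\sqrt{r}}{2}$)
$P{\left(q \right)} = -127$ ($P{\left(q \right)} = -2 - 125 = -127$)
$- P{\left(I{\left(-9 \right)} \right)} = \left(-1\right) \left(-127\right) = 127$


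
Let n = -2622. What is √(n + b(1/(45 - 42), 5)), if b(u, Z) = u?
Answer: 11*I*√195/3 ≈ 51.202*I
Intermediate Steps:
√(n + b(1/(45 - 42), 5)) = √(-2622 + 1/(45 - 42)) = √(-2622 + 1/3) = √(-2622 + ⅓) = √(-7865/3) = 11*I*√195/3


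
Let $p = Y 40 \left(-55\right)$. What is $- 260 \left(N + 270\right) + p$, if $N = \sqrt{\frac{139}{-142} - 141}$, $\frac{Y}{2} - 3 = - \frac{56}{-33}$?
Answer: $- \frac{272600}{3} - \frac{130 i \sqrt{2862862}}{71} \approx -90867.0 - 3098.0 i$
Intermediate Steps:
$Y = \frac{310}{33}$ ($Y = 6 + 2 \left(- \frac{56}{-33}\right) = 6 + 2 \left(\left(-56\right) \left(- \frac{1}{33}\right)\right) = 6 + 2 \cdot \frac{56}{33} = 6 + \frac{112}{33} = \frac{310}{33} \approx 9.3939$)
$N = \frac{i \sqrt{2862862}}{142}$ ($N = \sqrt{139 \left(- \frac{1}{142}\right) - 141} = \sqrt{- \frac{139}{142} - 141} = \sqrt{- \frac{20161}{142}} = \frac{i \sqrt{2862862}}{142} \approx 11.915 i$)
$p = - \frac{62000}{3}$ ($p = \frac{310}{33} \cdot 40 \left(-55\right) = \frac{12400}{33} \left(-55\right) = - \frac{62000}{3} \approx -20667.0$)
$- 260 \left(N + 270\right) + p = - 260 \left(\frac{i \sqrt{2862862}}{142} + 270\right) - \frac{62000}{3} = - 260 \left(270 + \frac{i \sqrt{2862862}}{142}\right) - \frac{62000}{3} = \left(-70200 - \frac{130 i \sqrt{2862862}}{71}\right) - \frac{62000}{3} = - \frac{272600}{3} - \frac{130 i \sqrt{2862862}}{71}$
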